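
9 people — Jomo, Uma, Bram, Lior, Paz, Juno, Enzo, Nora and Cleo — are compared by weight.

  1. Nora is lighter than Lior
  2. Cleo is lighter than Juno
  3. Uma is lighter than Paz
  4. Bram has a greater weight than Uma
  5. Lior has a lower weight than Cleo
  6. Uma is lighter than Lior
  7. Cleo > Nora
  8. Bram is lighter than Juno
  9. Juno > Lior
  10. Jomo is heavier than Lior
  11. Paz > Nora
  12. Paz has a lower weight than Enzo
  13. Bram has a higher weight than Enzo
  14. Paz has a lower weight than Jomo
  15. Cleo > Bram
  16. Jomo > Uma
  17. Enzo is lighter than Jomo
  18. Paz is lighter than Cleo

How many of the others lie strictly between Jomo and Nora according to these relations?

Chaining upward from Nora reaches: Paz, Enzo, Bram, Lior, Cleo, Juno.
Chaining downward from Jomo reaches: Uma, Paz, Enzo, Lior.
Strictly between Nora and Jomo are those in both lists: Paz, Enzo, Lior — 3 elements.

3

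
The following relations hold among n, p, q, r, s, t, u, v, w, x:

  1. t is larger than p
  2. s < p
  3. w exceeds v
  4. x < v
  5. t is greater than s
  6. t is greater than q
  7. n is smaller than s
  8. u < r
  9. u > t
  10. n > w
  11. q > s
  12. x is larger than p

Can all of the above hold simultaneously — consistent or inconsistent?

We have s < p stated directly, yet also p < x < v < w < n < s by chaining the others — so p < s. Contradiction.

inconsistent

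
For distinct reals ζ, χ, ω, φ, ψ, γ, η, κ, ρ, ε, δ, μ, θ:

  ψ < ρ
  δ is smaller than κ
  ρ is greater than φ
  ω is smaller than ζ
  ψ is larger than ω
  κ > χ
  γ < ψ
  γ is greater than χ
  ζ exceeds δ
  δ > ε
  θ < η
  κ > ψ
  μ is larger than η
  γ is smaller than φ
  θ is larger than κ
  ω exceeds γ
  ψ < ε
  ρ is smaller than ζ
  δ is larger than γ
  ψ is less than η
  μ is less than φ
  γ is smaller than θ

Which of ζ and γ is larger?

Chaining the given relations: γ < ω < ψ < ε < δ < κ < θ < η < μ < φ < ρ < ζ.
So γ < ζ; ζ is the larger of the two.

ζ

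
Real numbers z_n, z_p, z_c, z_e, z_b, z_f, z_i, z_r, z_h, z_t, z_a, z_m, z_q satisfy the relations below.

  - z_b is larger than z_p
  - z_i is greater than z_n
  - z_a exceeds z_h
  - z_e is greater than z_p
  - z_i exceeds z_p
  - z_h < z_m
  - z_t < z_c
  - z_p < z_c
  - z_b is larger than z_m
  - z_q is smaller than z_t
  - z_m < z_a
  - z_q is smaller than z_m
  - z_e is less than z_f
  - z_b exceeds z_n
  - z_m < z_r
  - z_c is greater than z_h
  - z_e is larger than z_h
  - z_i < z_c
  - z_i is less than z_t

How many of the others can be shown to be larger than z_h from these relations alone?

Directly above z_h: z_e, z_m, z_c, z_a.
One step further: z_f, z_r, z_b (7 so far).
Nothing else is reachable above z_h; 7 in all.

7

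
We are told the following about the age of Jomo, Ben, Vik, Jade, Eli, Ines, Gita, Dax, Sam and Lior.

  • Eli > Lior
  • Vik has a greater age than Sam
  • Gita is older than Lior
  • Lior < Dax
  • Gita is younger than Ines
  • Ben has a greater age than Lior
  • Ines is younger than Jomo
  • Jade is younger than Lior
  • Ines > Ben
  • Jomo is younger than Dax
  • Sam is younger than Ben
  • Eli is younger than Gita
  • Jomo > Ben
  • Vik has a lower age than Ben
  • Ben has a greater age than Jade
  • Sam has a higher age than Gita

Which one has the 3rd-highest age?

Chaining the given pairs: Jade < Lior < Eli < Gita < Sam < Vik < Ben < Ines < Jomo < Dax.
The 3rd largest is Ines.

Ines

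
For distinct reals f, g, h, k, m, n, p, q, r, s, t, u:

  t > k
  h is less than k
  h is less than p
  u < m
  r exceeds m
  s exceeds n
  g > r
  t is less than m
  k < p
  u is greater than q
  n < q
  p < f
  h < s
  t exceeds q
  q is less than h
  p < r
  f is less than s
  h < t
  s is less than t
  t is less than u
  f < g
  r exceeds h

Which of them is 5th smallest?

p

Chaining the given pairs: n < q < h < k < p < f < s < t < u < m < r < g.
Counting 5 from the smallest end gives p.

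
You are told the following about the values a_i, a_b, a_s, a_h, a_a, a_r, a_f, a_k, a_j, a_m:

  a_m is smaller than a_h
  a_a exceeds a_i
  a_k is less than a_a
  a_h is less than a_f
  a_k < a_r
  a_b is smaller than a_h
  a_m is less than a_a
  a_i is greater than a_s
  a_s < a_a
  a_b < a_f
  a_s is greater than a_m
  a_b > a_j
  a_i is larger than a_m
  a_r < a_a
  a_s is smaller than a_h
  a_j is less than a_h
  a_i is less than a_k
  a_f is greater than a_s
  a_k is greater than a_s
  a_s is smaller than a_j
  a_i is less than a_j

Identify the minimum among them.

Chaining upward from a_m: directly above it, a_s, a_i, a_h, a_a; then a_j, a_f, a_k; then a_b, a_r.
That covers every other element, and nothing is given below a_m, so a_m is the minimum.

a_m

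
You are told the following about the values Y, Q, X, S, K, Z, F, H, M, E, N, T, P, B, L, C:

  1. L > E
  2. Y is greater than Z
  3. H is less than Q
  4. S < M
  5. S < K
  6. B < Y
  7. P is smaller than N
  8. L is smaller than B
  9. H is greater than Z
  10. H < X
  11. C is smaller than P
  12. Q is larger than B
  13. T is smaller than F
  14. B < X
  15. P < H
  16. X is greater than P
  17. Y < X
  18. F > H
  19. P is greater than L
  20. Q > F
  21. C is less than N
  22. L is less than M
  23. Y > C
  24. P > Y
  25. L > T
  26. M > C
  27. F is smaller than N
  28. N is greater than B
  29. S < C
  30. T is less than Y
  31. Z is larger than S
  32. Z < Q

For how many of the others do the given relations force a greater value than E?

The elements the relations force above E are L, B, Y, P, H, F, M, X, Q, N — no chain reaches any other.
That is 10.

10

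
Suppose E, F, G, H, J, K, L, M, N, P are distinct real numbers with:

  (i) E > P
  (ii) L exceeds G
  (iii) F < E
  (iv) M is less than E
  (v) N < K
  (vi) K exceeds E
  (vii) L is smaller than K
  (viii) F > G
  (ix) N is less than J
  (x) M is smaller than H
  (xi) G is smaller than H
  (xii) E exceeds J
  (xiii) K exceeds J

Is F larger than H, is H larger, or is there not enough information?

Following every chain through H: below H we get G, M.
F is not reached, and no chain runs the other way from F to H.
So the given relations leave the order of H and F undetermined.

undetermined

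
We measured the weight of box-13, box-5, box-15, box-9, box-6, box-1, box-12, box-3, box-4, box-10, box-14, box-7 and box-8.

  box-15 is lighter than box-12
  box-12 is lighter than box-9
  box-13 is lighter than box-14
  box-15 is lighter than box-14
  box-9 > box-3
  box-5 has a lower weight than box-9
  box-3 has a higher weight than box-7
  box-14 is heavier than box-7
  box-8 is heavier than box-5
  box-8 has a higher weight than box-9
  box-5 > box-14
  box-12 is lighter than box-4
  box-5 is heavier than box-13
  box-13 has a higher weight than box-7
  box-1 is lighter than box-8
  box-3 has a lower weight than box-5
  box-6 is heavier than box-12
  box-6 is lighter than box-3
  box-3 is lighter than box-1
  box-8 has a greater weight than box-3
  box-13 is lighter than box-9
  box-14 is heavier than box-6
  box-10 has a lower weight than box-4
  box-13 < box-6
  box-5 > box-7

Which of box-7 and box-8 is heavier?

Link the given pairs in sequence: box-7 < box-13; box-13 < box-6; box-6 < box-3; box-3 < box-5; box-5 < box-9; box-9 < box-8.
Together: box-7 < box-13 < box-6 < box-3 < box-5 < box-9 < box-8.
So box-7 < box-8; box-8 is the heavier of the two.

box-8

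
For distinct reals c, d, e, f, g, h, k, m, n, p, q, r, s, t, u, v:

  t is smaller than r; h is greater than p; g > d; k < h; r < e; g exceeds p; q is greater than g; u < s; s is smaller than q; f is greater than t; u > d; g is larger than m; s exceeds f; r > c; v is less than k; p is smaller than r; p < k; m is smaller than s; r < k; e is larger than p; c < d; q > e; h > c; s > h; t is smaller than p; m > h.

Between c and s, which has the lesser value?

Following the relations from c: c < r < k < h < m < s.
So c < s; c is the smaller of the two.

c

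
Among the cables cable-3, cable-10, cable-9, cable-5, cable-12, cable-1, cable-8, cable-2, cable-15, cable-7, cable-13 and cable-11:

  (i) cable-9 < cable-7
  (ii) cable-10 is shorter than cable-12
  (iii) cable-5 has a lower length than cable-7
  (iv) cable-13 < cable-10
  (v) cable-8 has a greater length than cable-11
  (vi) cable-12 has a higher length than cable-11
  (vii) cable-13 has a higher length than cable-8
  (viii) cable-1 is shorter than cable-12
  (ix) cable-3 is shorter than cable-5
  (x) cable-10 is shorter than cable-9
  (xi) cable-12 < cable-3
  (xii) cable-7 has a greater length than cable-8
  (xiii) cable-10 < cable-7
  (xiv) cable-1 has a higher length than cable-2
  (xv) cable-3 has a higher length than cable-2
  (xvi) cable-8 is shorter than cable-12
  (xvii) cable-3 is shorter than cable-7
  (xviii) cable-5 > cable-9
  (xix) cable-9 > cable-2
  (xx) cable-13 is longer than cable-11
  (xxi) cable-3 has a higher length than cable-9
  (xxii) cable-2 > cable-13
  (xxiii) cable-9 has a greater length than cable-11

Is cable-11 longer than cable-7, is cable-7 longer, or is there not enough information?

cable-7

Link the given pairs in sequence: cable-11 < cable-8; cable-8 < cable-13; cable-13 < cable-2; cable-2 < cable-9; cable-9 < cable-3; cable-3 < cable-5; cable-5 < cable-7.
Together: cable-11 < cable-8 < cable-13 < cable-2 < cable-9 < cable-3 < cable-5 < cable-7.
So cable-7 is longer.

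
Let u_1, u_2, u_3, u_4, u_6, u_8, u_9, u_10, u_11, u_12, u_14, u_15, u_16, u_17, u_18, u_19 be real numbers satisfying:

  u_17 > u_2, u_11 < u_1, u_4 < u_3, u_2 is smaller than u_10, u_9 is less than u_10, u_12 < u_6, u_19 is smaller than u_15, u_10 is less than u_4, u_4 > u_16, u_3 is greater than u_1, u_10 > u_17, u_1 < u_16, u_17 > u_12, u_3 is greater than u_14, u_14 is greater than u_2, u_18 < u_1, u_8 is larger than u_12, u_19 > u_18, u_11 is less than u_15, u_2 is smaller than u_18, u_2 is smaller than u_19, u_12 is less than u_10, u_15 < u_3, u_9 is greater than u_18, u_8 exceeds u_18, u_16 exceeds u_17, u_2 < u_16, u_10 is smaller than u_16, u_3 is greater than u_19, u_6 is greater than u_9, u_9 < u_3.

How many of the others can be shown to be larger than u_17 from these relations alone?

4

The elements the relations force above u_17 are u_10, u_16, u_4, u_3 — no chain reaches any other.
That is 4.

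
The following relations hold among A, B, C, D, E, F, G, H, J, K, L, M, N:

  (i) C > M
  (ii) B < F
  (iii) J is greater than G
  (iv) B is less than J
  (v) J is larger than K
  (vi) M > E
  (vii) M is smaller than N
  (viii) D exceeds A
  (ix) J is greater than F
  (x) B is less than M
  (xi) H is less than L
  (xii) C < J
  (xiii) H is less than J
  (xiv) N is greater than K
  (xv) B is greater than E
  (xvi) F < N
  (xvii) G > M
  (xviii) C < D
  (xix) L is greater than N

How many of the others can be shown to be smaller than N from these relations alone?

5

The elements the relations force below N are K, E, B, M, F — no chain reaches any other.
That is 5.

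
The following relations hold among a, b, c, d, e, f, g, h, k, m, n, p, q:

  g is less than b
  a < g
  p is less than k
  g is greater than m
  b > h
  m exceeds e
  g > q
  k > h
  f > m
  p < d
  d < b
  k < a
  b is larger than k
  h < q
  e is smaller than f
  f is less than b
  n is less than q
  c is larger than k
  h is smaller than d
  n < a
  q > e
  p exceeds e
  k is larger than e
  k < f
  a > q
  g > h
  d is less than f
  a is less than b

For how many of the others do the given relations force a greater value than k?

5

The elements the relations force above k are f, c, a, g, b — no chain reaches any other.
That is 5.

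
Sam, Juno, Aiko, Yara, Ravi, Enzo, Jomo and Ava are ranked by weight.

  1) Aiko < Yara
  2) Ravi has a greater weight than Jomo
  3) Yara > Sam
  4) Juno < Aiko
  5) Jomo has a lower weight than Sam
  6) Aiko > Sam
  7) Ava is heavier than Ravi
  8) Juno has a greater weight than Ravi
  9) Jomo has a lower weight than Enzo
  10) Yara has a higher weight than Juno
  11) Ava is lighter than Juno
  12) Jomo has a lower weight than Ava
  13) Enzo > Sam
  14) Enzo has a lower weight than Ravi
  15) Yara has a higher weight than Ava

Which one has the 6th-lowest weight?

Chaining the given pairs: Jomo < Sam < Enzo < Ravi < Ava < Juno < Aiko < Yara.
The 6th smallest is Juno.

Juno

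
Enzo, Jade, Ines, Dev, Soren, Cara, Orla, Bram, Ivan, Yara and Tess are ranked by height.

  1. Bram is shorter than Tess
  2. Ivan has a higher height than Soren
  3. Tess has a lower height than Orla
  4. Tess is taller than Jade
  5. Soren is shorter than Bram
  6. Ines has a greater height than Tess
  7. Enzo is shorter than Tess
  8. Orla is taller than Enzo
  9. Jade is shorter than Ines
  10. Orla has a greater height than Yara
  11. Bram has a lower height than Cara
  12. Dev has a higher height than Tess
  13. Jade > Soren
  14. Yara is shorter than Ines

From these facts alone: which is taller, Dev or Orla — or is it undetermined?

undetermined

Following every chain through Dev: below Dev we get Enzo, Soren, Jade, Bram, Tess.
Orla is not reached, and no chain runs the other way from Orla to Dev.
So the given relations leave the order of Dev and Orla undetermined.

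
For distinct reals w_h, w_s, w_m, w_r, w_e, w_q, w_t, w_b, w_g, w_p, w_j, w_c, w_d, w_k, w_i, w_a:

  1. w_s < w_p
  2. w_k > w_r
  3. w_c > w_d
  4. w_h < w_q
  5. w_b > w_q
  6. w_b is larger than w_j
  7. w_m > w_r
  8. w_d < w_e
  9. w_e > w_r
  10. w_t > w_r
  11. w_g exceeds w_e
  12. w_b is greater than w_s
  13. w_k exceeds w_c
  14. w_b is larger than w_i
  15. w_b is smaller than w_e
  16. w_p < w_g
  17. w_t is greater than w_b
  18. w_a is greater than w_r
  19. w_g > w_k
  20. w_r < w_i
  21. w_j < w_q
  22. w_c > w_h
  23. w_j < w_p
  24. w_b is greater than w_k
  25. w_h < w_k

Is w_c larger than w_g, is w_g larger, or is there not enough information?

w_g

The relevant relations are w_c < w_k; w_k < w_b; w_b < w_e; w_e < w_g.
Together: w_c < w_k < w_b < w_e < w_g.
So w_g is larger.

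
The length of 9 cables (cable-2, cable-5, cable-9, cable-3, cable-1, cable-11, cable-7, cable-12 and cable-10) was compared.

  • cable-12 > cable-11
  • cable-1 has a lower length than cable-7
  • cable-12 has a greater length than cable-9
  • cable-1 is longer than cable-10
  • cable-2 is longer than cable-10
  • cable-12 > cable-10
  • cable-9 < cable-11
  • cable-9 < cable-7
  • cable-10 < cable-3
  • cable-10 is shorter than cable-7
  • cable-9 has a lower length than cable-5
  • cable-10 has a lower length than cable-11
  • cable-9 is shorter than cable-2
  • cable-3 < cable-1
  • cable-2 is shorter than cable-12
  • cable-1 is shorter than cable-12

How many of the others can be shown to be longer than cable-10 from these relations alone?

The elements the relations force above cable-10 are cable-2, cable-3, cable-1, cable-11, cable-12, cable-7 — no chain reaches any other.
That is 6.

6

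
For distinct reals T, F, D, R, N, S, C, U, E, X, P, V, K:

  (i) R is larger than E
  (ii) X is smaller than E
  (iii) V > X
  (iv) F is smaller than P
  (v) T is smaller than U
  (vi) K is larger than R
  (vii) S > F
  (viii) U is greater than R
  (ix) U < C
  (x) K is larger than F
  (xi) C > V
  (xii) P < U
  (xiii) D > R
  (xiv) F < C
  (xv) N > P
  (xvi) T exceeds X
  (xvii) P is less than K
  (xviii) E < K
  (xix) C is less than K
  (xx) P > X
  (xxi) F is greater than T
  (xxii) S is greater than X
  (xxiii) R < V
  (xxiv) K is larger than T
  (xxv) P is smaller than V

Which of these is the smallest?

Chaining upward from X: directly above it, T, P, E, S, V; then F, N, R, U, C, K; then D.
That covers every other element, and nothing is given below X, so X is the smallest.

X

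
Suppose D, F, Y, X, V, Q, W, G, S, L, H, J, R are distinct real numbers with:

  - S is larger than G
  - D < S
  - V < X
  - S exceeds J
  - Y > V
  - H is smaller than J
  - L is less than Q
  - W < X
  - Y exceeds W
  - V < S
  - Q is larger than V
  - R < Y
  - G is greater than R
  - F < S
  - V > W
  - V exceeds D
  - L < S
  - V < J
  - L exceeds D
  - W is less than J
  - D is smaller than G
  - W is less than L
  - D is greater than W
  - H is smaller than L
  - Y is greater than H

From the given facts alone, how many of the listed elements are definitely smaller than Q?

5

From Q the given relations immediately reach V, L.
From those, W, D, H — 5 in total.
No other element is forced below Q by the given relations, so the count is 5.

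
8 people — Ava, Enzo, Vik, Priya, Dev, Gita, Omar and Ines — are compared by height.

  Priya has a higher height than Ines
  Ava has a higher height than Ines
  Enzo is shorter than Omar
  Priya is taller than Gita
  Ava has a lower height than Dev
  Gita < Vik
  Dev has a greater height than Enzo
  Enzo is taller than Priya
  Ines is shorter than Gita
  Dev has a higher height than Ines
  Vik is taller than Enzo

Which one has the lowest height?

Gita is not least since Ines < Gita; Ava is not least since Ines < Ava; Priya is not least since Ines < Priya; Enzo is not least since Priya < Enzo; Omar is not least since Enzo < Omar; Vik is not least since Enzo < Vik; Dev is not least since Ines < Dev.
Only Ines has nothing below it, so Ines is the lowest height.

Ines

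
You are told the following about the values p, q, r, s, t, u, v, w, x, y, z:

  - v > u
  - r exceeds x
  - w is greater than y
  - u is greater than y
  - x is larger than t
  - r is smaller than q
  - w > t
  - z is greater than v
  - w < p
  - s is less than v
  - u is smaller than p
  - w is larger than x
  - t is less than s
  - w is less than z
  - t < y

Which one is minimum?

Chaining upward from t: directly above it, y, x, s, w; then u, r, v, z, p; then q.
That covers every other element, and nothing is given below t, so t is the minimum.

t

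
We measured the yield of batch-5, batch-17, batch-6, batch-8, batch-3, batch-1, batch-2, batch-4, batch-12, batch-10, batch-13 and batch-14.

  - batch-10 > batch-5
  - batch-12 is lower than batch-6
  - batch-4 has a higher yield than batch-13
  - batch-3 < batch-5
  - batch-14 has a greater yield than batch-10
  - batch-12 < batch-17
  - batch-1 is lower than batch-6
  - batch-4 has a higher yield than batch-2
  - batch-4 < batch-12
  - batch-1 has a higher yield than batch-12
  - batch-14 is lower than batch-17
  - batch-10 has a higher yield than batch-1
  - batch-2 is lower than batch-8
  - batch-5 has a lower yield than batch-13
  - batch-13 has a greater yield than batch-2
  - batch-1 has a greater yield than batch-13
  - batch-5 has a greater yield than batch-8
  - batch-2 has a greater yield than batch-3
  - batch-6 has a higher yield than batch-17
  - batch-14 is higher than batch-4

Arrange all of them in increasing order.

batch-3 < batch-2 < batch-8 < batch-5 < batch-13 < batch-4 < batch-12 < batch-1 < batch-10 < batch-14 < batch-17 < batch-6

The consecutive links are each given: batch-3 < batch-2; batch-2 < batch-8; batch-8 < batch-5; batch-5 < batch-13; batch-13 < batch-4; batch-4 < batch-12; batch-12 < batch-1; batch-1 < batch-10; batch-10 < batch-14; batch-14 < batch-17; batch-17 < batch-6.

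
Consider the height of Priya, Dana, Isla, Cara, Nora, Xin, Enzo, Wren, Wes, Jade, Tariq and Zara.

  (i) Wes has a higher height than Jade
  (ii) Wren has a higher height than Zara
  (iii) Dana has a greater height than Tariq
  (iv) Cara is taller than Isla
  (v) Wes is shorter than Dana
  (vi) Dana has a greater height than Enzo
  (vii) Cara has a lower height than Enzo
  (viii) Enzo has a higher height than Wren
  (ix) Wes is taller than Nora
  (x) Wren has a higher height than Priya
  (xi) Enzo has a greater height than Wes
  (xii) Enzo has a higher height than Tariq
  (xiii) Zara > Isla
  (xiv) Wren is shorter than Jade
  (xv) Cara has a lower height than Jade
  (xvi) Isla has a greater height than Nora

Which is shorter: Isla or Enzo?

The relevant relations are Isla < Zara; Zara < Wren; Wren < Jade; Jade < Wes; Wes < Enzo.
Together: Isla < Zara < Wren < Jade < Wes < Enzo.
So Isla < Enzo; Isla is the shorter of the two.

Isla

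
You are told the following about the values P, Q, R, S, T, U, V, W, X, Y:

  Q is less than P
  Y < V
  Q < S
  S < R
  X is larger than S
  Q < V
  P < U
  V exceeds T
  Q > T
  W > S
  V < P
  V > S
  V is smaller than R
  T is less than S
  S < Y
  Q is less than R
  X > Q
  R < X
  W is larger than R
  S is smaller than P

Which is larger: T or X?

T < Q and Q < S give T < S.
Then S < Y extends the chain to Y.
With Y < V: T < Q < S < Y < V.
With V < R: T < Q < S < Y < V < R.
Then R < X extends the chain to X.
So T < X; X is the larger of the two.

X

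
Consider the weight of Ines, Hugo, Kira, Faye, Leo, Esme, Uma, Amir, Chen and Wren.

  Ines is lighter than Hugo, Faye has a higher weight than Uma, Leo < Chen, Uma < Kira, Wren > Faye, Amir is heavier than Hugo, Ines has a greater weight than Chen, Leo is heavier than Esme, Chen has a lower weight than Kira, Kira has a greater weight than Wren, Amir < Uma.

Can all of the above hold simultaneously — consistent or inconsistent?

Every relation is compatible with Esme < Leo < Chen < Ines < Hugo < Amir < Uma < Faye < Wren < Kira; the set is consistent.

consistent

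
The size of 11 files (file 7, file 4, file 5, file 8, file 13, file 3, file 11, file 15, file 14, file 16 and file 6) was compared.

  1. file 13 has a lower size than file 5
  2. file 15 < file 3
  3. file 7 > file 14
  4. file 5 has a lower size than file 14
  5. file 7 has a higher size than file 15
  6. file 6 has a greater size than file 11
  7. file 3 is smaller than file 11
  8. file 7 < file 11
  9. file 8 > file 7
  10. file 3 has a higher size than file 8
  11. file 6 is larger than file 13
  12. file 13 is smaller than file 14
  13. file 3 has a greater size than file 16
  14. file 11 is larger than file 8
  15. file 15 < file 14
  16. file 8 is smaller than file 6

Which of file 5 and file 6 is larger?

file 6

file 5 < file 14 and file 14 < file 7 give file 5 < file 7.
Then file 7 < file 8 extends the chain to file 8.
Then file 8 < file 3 extends the chain to file 3.
Then file 3 < file 11 extends the chain to file 11.
Then file 11 < file 6 extends the chain to file 6.
So file 5 < file 6; file 6 is the larger of the two.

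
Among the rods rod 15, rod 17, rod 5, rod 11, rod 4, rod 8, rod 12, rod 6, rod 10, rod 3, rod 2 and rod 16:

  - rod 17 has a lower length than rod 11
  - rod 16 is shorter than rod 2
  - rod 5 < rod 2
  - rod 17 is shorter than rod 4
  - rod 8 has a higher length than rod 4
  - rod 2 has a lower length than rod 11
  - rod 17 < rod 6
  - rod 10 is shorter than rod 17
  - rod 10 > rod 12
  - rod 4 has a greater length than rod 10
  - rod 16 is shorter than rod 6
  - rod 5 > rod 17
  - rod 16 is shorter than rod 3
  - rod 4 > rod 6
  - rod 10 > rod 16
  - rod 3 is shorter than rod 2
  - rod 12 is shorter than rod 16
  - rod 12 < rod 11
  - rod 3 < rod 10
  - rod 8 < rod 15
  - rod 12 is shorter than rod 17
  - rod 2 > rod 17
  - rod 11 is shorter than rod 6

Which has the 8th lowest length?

rod 11

Piecing the relations together gives one ordering: rod 12 < rod 16 < rod 3 < rod 10 < rod 17 < rod 5 < rod 2 < rod 11 < rod 6 < rod 4 < rod 8 < rod 15.
Counting 8 from the smallest end gives rod 11.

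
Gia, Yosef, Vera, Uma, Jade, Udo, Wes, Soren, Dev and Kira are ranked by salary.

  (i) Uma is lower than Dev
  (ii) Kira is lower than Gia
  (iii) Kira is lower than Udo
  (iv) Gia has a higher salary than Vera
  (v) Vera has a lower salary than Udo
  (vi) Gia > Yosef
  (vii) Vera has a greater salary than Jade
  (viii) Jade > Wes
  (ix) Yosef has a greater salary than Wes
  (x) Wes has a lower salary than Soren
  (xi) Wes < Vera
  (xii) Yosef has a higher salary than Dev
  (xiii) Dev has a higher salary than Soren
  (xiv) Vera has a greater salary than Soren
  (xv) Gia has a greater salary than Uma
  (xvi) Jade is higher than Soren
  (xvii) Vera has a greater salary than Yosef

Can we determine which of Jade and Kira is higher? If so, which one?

undetermined

Following every chain through Kira: above Kira we get Gia, Udo.
Jade is not reached, and no chain runs the other way from Jade to Kira.
So the given relations leave the order of Kira and Jade undetermined.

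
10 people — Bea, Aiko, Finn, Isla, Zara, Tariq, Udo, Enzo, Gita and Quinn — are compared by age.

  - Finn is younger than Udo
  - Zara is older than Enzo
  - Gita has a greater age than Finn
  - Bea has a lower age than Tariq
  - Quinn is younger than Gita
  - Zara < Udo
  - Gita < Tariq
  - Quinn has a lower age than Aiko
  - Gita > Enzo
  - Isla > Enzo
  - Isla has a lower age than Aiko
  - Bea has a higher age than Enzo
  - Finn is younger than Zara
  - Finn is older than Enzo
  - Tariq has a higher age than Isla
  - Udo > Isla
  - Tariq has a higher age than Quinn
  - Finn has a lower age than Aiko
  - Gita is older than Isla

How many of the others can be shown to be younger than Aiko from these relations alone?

Directly below Aiko: Quinn, Finn, Isla.
One step further: Enzo (4 so far).
No other element is forced below Aiko by the given relations, so the count is 4.

4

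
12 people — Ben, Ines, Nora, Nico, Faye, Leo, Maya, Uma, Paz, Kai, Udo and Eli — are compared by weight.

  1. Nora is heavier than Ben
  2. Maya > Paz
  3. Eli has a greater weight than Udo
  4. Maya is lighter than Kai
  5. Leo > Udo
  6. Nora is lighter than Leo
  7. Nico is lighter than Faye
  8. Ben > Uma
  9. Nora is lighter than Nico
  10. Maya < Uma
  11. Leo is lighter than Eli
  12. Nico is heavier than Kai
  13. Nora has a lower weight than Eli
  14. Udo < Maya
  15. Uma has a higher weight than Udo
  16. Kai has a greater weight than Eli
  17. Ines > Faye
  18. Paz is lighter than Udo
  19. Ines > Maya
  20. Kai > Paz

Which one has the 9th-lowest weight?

Piecing the relations together gives one ordering: Paz < Udo < Maya < Uma < Ben < Nora < Leo < Eli < Kai < Nico < Faye < Ines.
Counting 9 from the smallest end gives Kai.

Kai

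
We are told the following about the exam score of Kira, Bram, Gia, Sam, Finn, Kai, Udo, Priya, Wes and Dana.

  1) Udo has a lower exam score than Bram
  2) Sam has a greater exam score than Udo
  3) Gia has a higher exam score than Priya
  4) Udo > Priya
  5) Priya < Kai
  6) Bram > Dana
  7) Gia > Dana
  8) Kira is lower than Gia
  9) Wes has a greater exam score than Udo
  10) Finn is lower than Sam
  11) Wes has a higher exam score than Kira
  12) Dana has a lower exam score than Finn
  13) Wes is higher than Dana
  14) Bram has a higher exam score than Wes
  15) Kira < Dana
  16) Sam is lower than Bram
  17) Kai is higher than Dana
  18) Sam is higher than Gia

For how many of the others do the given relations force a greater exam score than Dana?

6

The elements the relations force above Dana are Finn, Gia, Wes, Kai, Sam, Bram — no chain reaches any other.
That is 6.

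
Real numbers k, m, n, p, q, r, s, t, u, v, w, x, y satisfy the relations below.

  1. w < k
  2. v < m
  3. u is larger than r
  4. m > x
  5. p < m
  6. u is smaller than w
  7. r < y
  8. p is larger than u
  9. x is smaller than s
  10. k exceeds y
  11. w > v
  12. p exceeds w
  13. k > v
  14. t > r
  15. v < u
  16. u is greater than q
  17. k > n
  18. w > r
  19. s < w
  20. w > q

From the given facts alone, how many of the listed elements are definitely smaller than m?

The elements the relations force below m are v, x, s, r, q, u, w, p — no chain reaches any other.
That is 8.

8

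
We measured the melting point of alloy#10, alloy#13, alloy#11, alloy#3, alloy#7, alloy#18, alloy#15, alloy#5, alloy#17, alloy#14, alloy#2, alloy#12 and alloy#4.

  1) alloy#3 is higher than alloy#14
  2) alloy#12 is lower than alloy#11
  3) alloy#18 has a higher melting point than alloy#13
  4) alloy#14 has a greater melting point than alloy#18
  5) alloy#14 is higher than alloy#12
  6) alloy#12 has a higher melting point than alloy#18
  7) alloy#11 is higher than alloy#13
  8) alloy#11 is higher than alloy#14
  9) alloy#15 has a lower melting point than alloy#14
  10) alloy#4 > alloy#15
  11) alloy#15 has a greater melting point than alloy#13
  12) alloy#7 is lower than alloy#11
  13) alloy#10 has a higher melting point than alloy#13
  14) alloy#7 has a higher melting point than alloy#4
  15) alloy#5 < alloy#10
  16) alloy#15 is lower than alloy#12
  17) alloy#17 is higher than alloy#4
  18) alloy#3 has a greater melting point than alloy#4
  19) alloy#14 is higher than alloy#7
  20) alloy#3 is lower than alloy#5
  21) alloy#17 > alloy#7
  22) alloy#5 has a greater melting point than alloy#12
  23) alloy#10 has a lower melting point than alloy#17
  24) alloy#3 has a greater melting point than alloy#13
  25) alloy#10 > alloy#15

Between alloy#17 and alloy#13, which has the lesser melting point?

alloy#13 < alloy#15 and alloy#15 < alloy#4 give alloy#13 < alloy#4.
Then alloy#4 < alloy#7 extends the chain to alloy#7.
With alloy#7 < alloy#14: alloy#13 < alloy#15 < alloy#4 < alloy#7 < alloy#14.
Then alloy#14 < alloy#3 extends the chain to alloy#3.
Then alloy#3 < alloy#5 extends the chain to alloy#5.
With alloy#5 < alloy#10: alloy#13 < alloy#15 < alloy#4 < alloy#7 < alloy#14 < alloy#3 < alloy#5 < alloy#10.
Then alloy#10 < alloy#17 extends the chain to alloy#17.
So alloy#13 < alloy#17; alloy#13 is the lower of the two.

alloy#13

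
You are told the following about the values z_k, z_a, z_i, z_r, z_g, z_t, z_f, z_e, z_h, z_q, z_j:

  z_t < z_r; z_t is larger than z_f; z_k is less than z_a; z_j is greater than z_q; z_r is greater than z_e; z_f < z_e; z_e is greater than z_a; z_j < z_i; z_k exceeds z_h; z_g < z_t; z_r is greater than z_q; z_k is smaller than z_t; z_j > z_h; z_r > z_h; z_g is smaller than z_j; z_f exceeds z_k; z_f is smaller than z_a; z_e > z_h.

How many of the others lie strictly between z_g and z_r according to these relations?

The relations place z_g below z_r. An element lies strictly between them when it is forced above z_g and also forced below z_r.
Above z_g: {z_j, z_t, z_i}. Below z_r: {z_h, z_q, z_k, z_f, z_a, z_e, z_t}.
Intersection: {z_t} — 1.

1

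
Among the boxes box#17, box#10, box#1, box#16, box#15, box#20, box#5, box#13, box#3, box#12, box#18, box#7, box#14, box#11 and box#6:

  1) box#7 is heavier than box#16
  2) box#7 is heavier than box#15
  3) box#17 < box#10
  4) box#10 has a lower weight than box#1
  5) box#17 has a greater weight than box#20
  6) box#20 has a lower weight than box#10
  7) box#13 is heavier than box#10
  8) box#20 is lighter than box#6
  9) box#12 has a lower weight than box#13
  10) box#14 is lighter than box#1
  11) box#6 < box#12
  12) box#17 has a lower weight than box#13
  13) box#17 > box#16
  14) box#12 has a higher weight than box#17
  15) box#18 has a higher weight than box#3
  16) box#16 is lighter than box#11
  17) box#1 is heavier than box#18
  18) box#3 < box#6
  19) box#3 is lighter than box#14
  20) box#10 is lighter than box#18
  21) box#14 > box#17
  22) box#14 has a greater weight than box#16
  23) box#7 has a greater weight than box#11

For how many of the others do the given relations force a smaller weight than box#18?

Directly below box#18: box#3, box#10.
One step further: box#20, box#17 (4 so far).
One step further: box#16 (5 so far).
Nothing else is reachable below box#18; 5 in all.

5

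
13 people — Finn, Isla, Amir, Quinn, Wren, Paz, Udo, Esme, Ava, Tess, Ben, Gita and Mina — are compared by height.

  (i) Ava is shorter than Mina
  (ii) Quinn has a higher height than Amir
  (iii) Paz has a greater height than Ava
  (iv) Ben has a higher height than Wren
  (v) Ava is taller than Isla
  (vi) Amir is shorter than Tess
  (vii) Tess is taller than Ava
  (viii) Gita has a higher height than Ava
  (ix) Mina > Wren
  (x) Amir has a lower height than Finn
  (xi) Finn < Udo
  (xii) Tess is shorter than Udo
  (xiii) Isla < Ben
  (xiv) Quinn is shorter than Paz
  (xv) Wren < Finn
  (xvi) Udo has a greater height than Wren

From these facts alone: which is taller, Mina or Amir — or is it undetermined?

undetermined

Following every chain through Amir: above Amir we get Quinn, Tess, Paz, Finn, Udo.
Mina is not reached, and no chain runs the other way from Mina to Amir.
So the given relations leave the order of Amir and Mina undetermined.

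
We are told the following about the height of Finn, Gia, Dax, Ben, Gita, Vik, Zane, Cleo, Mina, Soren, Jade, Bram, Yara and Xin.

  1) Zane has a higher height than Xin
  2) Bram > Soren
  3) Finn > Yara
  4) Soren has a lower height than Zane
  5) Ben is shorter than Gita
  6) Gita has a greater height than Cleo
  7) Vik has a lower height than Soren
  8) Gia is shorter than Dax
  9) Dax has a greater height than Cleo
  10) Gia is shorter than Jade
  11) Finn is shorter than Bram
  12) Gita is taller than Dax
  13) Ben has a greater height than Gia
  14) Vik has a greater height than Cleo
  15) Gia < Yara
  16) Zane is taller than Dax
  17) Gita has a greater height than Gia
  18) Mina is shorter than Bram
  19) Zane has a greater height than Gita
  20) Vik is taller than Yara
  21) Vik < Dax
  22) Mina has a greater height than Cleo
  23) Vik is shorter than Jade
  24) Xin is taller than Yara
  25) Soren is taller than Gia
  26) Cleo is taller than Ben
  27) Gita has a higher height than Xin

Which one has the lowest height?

Gia

Yara is not least since Gia < Yara; Ben is not least since Gia < Ben; Cleo is not least since Ben < Cleo; Xin is not least since Yara < Xin; Vik is not least since Yara < Vik; Finn is not least since Yara < Finn; Dax is not least since Cleo < Dax; Jade is not least since Gia < Jade; Gita is not least since Xin < Gita; Soren is not least since Vik < Soren; Mina is not least since Cleo < Mina; Zane is not least since Xin < Zane; Bram is not least since Mina < Bram.
Only Gia has nothing below it, so Gia is the lowest height.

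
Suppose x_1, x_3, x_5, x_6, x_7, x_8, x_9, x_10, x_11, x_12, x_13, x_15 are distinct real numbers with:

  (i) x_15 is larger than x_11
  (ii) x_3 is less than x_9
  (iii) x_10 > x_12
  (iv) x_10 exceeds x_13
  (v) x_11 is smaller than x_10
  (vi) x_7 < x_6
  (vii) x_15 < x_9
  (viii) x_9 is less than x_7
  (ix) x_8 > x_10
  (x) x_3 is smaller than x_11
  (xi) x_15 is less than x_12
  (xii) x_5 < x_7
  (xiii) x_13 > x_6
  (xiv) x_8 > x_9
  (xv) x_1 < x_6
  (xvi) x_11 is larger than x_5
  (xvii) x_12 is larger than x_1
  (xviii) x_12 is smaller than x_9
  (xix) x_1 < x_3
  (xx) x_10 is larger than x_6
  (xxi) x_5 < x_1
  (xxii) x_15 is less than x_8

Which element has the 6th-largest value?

x_9

Chaining the given pairs: x_5 < x_1 < x_3 < x_11 < x_15 < x_12 < x_9 < x_7 < x_6 < x_13 < x_10 < x_8.
The 6th largest is x_9.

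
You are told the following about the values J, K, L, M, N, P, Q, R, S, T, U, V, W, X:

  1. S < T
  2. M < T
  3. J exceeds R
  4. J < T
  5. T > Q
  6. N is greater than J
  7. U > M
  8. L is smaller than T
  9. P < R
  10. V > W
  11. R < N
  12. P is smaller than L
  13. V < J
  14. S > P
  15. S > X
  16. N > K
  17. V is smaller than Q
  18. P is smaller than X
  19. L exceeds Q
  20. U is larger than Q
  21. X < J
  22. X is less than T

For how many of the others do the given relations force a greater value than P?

7

From P the given relations immediately reach X, R, L, S.
From those, J, N, T — 7 in total.
No other element is forced above P by the given relations, so the count is 7.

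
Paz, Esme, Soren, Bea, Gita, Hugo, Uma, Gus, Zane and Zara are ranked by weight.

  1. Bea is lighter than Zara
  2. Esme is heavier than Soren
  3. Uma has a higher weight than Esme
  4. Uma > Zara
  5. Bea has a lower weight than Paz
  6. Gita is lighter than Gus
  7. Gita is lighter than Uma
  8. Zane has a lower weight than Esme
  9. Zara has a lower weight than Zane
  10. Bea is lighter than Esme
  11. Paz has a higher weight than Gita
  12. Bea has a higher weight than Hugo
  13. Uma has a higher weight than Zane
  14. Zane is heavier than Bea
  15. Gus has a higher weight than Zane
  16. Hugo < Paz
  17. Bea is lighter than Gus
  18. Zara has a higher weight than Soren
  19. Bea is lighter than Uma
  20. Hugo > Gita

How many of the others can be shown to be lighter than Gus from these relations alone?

6

From Gus the given relations immediately reach Gita, Bea, Zane.
From those, Hugo, Zara — 5 in total.
From those, Soren — 6 in total.
Nothing else is reachable below Gus; 6 in all.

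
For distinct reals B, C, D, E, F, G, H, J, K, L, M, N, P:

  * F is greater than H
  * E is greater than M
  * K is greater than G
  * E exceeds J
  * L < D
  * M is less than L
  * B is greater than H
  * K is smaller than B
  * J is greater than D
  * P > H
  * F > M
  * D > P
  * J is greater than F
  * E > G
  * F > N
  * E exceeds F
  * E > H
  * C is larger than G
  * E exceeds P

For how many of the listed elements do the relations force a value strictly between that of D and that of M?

Chaining upward from M reaches: L, F, J, E.
Chaining downward from D reaches: L, H, P.
Strictly between M and D are those in both lists: L — 1 element.

1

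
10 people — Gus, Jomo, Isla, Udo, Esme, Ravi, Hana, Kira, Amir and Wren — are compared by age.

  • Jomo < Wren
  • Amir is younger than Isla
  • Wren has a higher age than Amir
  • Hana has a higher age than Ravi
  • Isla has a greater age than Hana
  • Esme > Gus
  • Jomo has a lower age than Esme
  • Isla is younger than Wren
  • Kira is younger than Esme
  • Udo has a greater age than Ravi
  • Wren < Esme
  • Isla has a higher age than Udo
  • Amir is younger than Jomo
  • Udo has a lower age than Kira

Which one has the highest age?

Chaining downward from Esme: directly below it, Jomo, Gus, Kira, Wren; then Amir, Udo, Isla; then Ravi, Hana.
That covers every other element, and nothing is given above Esme, so Esme is the highest age.

Esme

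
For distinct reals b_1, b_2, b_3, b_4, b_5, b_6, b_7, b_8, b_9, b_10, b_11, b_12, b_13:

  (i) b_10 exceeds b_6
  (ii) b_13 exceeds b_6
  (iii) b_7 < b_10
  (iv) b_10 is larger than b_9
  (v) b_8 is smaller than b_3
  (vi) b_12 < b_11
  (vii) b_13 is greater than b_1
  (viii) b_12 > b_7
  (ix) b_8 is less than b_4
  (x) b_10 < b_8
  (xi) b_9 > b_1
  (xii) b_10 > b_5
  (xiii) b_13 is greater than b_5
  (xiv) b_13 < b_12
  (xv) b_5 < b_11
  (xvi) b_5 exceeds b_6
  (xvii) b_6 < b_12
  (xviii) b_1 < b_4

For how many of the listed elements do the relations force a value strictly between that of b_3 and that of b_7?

2

The relations place b_7 below b_3. An element lies strictly between them when it is forced above b_7 and also forced below b_3.
Above b_7: {b_12, b_10, b_8, b_4, b_11}. Below b_3: {b_6, b_1, b_5, b_9, b_10, b_8}.
Intersection: {b_10, b_8} — 2.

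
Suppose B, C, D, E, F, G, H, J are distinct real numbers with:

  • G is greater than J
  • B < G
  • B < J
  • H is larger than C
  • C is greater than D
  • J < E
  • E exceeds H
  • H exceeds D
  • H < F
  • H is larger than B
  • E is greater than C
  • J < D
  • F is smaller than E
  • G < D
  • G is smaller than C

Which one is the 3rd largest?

H

Chaining the given pairs: B < J < G < D < C < H < F < E.
The 3rd largest is H.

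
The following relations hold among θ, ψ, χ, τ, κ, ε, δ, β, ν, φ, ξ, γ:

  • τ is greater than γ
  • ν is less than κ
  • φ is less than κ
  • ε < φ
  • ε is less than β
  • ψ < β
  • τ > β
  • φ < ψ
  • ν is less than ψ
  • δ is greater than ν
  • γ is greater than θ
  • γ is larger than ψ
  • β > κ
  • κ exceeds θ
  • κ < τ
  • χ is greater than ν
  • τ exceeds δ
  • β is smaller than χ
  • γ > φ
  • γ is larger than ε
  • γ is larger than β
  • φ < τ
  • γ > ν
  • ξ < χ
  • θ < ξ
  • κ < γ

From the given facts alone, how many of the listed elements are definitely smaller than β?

6

From β the given relations immediately reach ε, κ, ψ.
From those, φ, θ, ν — 6 in total.
Nothing else is reachable below β; 6 in all.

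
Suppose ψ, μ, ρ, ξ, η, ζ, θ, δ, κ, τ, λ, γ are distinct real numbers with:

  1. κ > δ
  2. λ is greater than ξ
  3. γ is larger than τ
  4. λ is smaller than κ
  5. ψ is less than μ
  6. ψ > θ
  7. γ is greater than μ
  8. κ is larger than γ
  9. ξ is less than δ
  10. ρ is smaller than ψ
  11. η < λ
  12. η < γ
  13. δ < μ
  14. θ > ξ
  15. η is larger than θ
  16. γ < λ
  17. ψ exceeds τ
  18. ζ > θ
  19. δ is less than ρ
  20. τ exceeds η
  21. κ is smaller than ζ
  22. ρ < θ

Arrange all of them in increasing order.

Nothing is placed below ξ, so it is least; from there ξ < δ; δ < ρ; ρ < θ; θ < η; η < τ; τ < ψ; ψ < μ; μ < γ; γ < λ; λ < κ; κ < ζ, each given directly.

ξ < δ < ρ < θ < η < τ < ψ < μ < γ < λ < κ < ζ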